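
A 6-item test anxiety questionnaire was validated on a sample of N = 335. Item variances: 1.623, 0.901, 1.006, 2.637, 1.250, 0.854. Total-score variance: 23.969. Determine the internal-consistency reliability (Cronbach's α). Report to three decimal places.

α = 0.786

sum of item variances = 1.623 + 0.901 + 1.006 + 2.637 + 1.250 + 0.854 = 8.271
α = (k/(k−1))·(1 − sum of item variances/σ²_T) = (6/5)·(1 − 8.271/23.969) = 0.786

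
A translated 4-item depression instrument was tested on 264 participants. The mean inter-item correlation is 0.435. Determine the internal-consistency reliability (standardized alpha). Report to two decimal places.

Standardized α = k·r̄ / (1 + (k−1)·r̄) = 4 × 0.435 / (1 + 3 × 0.435)
  = 1.7400 / 2.3050 = 0.75

standardized alpha = 0.75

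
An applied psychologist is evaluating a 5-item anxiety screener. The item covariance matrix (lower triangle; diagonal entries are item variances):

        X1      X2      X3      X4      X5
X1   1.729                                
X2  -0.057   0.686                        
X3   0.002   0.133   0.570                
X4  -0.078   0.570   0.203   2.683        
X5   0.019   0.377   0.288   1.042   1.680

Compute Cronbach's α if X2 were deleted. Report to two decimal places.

Cronbach's α = 0.41

Remaining items: X1, X3, X4, X5 (k = 4).
Σσᵢ² = 1.729 + 0.570 + 2.683 + 1.680 = 6.662
Var(T) = 6.662 + 2 × 1.476 = 9.614
α (item deleted) = (4/3)·(1 − 6.662/9.614) = 0.41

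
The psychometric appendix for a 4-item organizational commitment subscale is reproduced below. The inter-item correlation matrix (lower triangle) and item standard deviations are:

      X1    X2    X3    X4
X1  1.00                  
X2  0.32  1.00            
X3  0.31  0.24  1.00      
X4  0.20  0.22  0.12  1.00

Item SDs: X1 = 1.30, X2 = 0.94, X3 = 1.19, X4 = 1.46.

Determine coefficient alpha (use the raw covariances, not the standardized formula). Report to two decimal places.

Σσ²ᵢ = 1.30² + 0.94² + 1.19² + 1.46² = 6.1213
Covariances σ_ij = r_ij · s_i · s_j:
  σ(X1,X2) = 0.32 × 1.30 × 0.94 = 0.3910
  σ(X1,X3) = 0.31 × 1.30 × 1.19 = 0.4796
  σ(X1,X4) = 0.20 × 1.30 × 1.46 = 0.3796
  σ(X2,X3) = 0.24 × 0.94 × 1.19 = 0.2685
  σ(X2,X4) = 0.22 × 0.94 × 1.46 = 0.3019
  σ(X3,X4) = 0.12 × 1.19 × 1.46 = 0.2085
σ²_T = Σσ²ᵢ + 2·Σσ_ij = 6.1213 + 2 × 2.0291 = 10.1795
α = (4/3)·(1 − 6.1213/10.1795) = 0.53

coefficient alpha = 0.53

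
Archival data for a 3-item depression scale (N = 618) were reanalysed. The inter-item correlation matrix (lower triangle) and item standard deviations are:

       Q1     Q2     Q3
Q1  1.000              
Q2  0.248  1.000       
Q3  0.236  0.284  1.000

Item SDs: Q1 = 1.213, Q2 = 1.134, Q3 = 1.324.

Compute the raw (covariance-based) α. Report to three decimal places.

α = 0.506

Σσ²ᵢ = 1.213² + 1.134² + 1.324² = 4.5103
Covariances σ_ij = r_ij · s_i · s_j:
  σ(Q1,Q2) = 0.248 × 1.213 × 1.134 = 0.3411
  σ(Q1,Q3) = 0.236 × 1.213 × 1.324 = 0.3790
  σ(Q2,Q3) = 0.284 × 1.134 × 1.324 = 0.4264
σ²_T = Σσ²ᵢ + 2·Σσ_ij = 4.5103 + 2 × 1.1465 = 6.8033
α = (3/2)·(1 − 4.5103/6.8033) = 0.506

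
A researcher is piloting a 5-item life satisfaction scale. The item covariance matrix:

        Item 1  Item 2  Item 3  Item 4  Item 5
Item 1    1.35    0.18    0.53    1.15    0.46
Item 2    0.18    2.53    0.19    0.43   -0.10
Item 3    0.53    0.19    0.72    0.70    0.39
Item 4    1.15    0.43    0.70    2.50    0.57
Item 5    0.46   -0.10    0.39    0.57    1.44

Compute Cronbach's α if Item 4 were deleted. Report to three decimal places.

α = 0.471

Remaining items: Item 1, Item 2, Item 3, Item 5 (k = 4).
Σσᵢ² = 1.35 + 2.53 + 0.72 + 1.44 = 6.04
total variance = 6.04 + 2 × 1.65 = 9.34
α (item deleted) = (4/3)·(1 − 6.04/9.34) = 0.471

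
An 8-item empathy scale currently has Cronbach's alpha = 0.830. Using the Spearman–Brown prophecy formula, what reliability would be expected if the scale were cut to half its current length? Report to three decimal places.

predicted reliability = 0.709

Length factor m = 1/2
α' = m·α / (1 − (1−m)·α)
   = 1/2 × 0.830 / (1 − (1 − 1/2) × 0.830)
   = 0.4150 / 0.5850 = 0.709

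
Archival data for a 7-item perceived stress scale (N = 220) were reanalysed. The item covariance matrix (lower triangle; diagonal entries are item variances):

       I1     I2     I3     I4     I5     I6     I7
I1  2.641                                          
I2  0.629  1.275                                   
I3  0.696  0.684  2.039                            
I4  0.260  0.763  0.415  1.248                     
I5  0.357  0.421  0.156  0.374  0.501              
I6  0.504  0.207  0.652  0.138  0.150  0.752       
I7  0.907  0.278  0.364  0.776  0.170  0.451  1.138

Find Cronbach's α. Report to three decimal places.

α = 0.771

ΣVar(i) = 2.641 + 1.275 + 2.039 + 1.248 + 0.501 + 0.752 + 1.138 = 9.594
Σ_{i<j} σ_ij = 9.352
σ²_T = 9.594 + 2 × 9.352 = 28.298
α = (k/(k−1))·(1 − ΣVar(i)/σ²_T) = (7/6)·(1 − 9.594/28.298) = 0.771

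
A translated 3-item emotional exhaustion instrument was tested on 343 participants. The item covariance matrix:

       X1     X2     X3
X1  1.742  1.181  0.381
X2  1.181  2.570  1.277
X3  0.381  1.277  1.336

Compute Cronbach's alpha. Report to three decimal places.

Σσ²ᵢ = 1.742 + 2.570 + 1.336 = 5.648
Σ_{i<j} σ_ij = 2.839
σ²_total = 5.648 + 2 × 2.839 = 11.326
α = (k/(k−1))·(1 − Σσ²ᵢ/σ²_total) = (3/2)·(1 − 5.648/11.326) = 0.752

α = 0.752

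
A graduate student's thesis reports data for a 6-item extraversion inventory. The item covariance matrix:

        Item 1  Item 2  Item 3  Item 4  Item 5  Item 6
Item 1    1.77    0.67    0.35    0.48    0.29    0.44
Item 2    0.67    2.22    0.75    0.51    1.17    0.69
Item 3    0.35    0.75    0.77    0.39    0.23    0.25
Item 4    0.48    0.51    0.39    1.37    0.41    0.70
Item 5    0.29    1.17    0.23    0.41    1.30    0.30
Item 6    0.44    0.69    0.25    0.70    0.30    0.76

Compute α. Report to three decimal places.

α = 0.781

ΣVar(i) = 1.77 + 2.22 + 0.77 + 1.37 + 1.30 + 0.76 = 8.19
Sum of off-diagonal covariances = 7.63
total variance = 8.19 + 2 × 7.63 = 23.45
α = (k/(k−1))·(1 − ΣVar(i)/total variance) = (6/5)·(1 − 8.19/23.45) = 0.781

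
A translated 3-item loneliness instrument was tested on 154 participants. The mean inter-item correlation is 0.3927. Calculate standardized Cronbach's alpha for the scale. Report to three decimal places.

Standardized α = k·r̄ / (1 + (k−1)·r̄) = 3 × 0.3927 / (1 + 2 × 0.3927)
  = 1.1781 / 1.7854 = 0.660

α = 0.660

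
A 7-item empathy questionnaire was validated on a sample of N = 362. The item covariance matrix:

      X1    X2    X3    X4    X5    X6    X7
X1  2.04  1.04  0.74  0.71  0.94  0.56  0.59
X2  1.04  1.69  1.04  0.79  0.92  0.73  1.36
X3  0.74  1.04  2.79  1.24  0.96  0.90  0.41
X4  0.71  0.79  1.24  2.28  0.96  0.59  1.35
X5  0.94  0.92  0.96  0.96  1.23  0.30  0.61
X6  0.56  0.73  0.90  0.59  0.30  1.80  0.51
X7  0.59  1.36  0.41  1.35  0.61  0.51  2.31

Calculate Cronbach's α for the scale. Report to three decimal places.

Cronbach's α = 0.828

Σσᵢ² = 2.04 + 1.69 + 2.79 + 2.28 + 1.23 + 1.80 + 2.31 = 14.14
Σ_{i<j} σ_ij = 17.25
σ²_total = 14.14 + 2 × 17.25 = 48.64
α = (k/(k−1))·(1 − Σσᵢ²/σ²_total) = (7/6)·(1 − 14.14/48.64) = 0.828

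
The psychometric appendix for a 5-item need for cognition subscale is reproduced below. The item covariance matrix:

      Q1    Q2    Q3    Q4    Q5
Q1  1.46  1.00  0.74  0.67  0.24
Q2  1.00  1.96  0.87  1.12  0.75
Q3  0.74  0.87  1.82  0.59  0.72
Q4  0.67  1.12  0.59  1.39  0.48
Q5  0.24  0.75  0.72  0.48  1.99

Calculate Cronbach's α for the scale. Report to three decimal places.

Cronbach's α = 0.781

sum of item variances = 1.46 + 1.96 + 1.82 + 1.39 + 1.99 = 8.62
Sum of off-diagonal covariances = 7.18
Var(T) = 8.62 + 2 × 7.18 = 22.98
α = (k/(k−1))·(1 − sum of item variances/Var(T)) = (5/4)·(1 − 8.62/22.98) = 0.781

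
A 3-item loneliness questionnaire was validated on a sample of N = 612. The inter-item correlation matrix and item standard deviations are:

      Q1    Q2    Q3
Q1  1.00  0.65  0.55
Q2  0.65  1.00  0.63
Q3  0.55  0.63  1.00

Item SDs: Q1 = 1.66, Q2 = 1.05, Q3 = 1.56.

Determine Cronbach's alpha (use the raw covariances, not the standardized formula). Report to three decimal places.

Cronbach's alpha = 0.799

Σσ²ᵢ = 1.66² + 1.05² + 1.56² = 6.2917
Covariances σ_ij = r_ij · s_i · s_j:
  σ(Q1,Q2) = 0.65 × 1.66 × 1.05 = 1.1329
  σ(Q1,Q3) = 0.55 × 1.66 × 1.56 = 1.4243
  σ(Q2,Q3) = 0.63 × 1.05 × 1.56 = 1.0319
σ²_T = Σσ²ᵢ + 2·Σσ_ij = 6.2917 + 2 × 3.5891 = 13.4699
α = (3/2)·(1 − 6.2917/13.4699) = 0.799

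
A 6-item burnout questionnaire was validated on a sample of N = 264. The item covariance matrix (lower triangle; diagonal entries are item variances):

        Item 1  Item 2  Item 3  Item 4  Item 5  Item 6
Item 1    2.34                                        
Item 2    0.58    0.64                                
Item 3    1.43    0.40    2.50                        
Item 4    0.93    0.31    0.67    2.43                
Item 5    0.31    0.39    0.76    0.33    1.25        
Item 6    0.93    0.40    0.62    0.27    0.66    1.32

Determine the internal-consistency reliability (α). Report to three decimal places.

α = 0.758

sum of item variances = 2.34 + 0.64 + 2.50 + 2.43 + 1.25 + 1.32 = 10.48
Σ_{i<j} σ_ij = 8.99
Var(T) = 10.48 + 2 × 8.99 = 28.46
α = (k/(k−1))·(1 − sum of item variances/Var(T)) = (6/5)·(1 − 10.48/28.46) = 0.758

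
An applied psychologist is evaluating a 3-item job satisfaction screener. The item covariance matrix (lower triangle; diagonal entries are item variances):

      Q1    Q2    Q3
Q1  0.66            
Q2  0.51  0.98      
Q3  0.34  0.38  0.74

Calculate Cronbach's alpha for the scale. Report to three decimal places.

Cronbach's alpha = 0.762

Σσᵢ² = 0.66 + 0.98 + 0.74 = 2.38
Sum of off-diagonal covariances = 1.23
total variance = 2.38 + 2 × 1.23 = 4.84
α = (k/(k−1))·(1 − Σσᵢ²/total variance) = (3/2)·(1 − 2.38/4.84) = 0.762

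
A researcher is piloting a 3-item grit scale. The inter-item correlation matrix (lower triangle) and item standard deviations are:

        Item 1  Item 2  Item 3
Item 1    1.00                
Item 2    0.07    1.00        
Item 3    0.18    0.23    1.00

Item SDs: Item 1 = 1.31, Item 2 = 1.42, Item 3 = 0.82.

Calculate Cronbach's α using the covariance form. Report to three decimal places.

Σσ²ᵢ = 1.31² + 1.42² + 0.82² = 4.4049
Covariances σ_ij = r_ij · s_i · s_j:
  σ(Item 1,Item 2) = 0.07 × 1.31 × 1.42 = 0.1302
  σ(Item 1,Item 3) = 0.18 × 1.31 × 0.82 = 0.1934
  σ(Item 2,Item 3) = 0.23 × 1.42 × 0.82 = 0.2678
σ²_T = Σσ²ᵢ + 2·Σσ_ij = 4.4049 + 2 × 0.5914 = 5.5877
α = (3/2)·(1 − 4.4049/5.5877) = 0.318

α = 0.318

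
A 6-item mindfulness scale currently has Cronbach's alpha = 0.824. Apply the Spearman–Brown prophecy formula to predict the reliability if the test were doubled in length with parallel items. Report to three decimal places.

Length factor m = 2
α' = m·α / (1 + (m−1)·α)
   = 2 × 0.824 / (1 + (2 − 1) × 0.824)
   = 1.6480 / 1.8240 = 0.904

predicted reliability = 0.904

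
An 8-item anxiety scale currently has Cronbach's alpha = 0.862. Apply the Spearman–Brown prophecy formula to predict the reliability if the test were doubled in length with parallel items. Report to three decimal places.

Length factor m = 2
α' = m·α / (1 + (m−1)·α)
   = 2 × 0.862 / (1 + (2 − 1) × 0.862)
   = 1.7240 / 1.8620 = 0.926

predicted reliability = 0.926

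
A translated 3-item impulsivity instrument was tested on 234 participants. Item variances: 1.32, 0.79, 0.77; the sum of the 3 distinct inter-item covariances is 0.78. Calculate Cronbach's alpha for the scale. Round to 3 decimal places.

sum of item variances = 1.32 + 0.79 + 0.77 = 2.88
Sum of distinct covariances = 0.78
σ²_T = sum of item variances + 2·Σcov = 2.88 + 2 × 0.78 = 4.44
α = (3/2)·(1 − 2.88/4.44) = 0.527

α = 0.527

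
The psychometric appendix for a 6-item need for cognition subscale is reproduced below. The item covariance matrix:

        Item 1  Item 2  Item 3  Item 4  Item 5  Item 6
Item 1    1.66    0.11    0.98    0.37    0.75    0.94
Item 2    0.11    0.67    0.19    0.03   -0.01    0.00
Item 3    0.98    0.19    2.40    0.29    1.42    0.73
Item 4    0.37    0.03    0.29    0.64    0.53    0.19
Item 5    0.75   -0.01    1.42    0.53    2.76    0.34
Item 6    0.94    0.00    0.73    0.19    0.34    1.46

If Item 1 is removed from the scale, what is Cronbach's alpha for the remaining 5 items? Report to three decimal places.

Remaining items: Item 2, Item 3, Item 4, Item 5, Item 6 (k = 5).
Σσᵢ² = 0.67 + 2.40 + 0.64 + 2.76 + 1.46 = 7.93
total variance = 7.93 + 2 × 3.71 = 15.35
α (item deleted) = (5/4)·(1 − 7.93/15.35) = 0.604

α = 0.604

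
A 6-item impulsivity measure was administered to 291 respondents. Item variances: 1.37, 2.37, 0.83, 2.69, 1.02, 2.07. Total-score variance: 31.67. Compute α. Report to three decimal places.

sum of item variances = 1.37 + 2.37 + 0.83 + 2.69 + 1.02 + 2.07 = 10.35
α = (k/(k−1))·(1 − sum of item variances/σ²_T) = (6/5)·(1 − 10.35/31.67) = 0.808

α = 0.808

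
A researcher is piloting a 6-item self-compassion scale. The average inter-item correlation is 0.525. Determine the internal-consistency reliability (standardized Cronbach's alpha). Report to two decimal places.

standardized Cronbach's alpha = 0.87

Standardized α = k·r̄ / (1 + (k−1)·r̄) = 6 × 0.525 / (1 + 5 × 0.525)
  = 3.1500 / 3.6250 = 0.87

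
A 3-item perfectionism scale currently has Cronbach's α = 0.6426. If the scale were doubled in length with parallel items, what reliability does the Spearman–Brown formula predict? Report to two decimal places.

Length factor m = 2
α' = m·α / (1 + (m−1)·α)
   = 2 × 0.6426 / (1 + (2 − 1) × 0.6426)
   = 1.2852 / 1.6426 = 0.78

predicted reliability = 0.78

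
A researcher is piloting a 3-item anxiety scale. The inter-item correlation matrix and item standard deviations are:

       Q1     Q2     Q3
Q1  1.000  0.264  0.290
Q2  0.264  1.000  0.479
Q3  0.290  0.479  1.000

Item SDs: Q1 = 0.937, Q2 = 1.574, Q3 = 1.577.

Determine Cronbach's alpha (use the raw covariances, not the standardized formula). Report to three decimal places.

Cronbach's alpha = 0.611

Σσ²ᵢ = 0.937² + 1.574² + 1.577² = 5.8424
Covariances σ_ij = r_ij · s_i · s_j:
  σ(Q1,Q2) = 0.264 × 0.937 × 1.574 = 0.3894
  σ(Q1,Q3) = 0.290 × 0.937 × 1.577 = 0.4285
  σ(Q2,Q3) = 0.479 × 1.574 × 1.577 = 1.1890
σ²_T = Σσ²ᵢ + 2·Σσ_ij = 5.8424 + 2 × 2.0069 = 9.8562
α = (3/2)·(1 − 5.8424/9.8562) = 0.611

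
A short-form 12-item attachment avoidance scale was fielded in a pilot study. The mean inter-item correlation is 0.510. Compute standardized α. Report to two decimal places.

Standardized α = k·r̄ / (1 + (k−1)·r̄) = 12 × 0.510 / (1 + 11 × 0.510)
  = 6.1200 / 6.6100 = 0.93

α = 0.93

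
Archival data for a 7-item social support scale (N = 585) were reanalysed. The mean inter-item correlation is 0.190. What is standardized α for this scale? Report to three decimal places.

standardized α = 0.621

Standardized α = k·r̄ / (1 + (k−1)·r̄) = 7 × 0.190 / (1 + 6 × 0.190)
  = 1.3300 / 2.1400 = 0.621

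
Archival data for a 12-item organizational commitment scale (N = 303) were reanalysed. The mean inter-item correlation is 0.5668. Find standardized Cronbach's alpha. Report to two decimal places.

Standardized α = k·r̄ / (1 + (k−1)·r̄) = 12 × 0.5668 / (1 + 11 × 0.5668)
  = 6.8016 / 7.2348 = 0.94

standardized Cronbach's alpha = 0.94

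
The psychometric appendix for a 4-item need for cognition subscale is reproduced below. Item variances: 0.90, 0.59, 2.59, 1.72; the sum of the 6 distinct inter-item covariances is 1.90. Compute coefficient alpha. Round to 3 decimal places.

coefficient alpha = 0.528

sum of item variances = 0.90 + 0.59 + 2.59 + 1.72 = 5.80
Sum of distinct covariances = 1.90
total variance = sum of item variances + 2·Σcov = 5.80 + 2 × 1.90 = 9.60
α = (4/3)·(1 − 5.80/9.60) = 0.528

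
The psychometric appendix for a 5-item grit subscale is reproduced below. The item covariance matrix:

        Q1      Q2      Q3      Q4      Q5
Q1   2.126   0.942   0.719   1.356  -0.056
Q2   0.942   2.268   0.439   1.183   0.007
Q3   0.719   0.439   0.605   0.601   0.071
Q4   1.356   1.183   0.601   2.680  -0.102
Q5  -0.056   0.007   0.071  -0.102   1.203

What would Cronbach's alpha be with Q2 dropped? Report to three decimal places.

Remaining items: Q1, Q3, Q4, Q5 (k = 4).
sum of item variances = 2.126 + 0.605 + 2.680 + 1.203 = 6.614
Var(T) = 6.614 + 2 × 2.589 = 11.792
α (item deleted) = (4/3)·(1 − 6.614/11.792) = 0.585

α = 0.585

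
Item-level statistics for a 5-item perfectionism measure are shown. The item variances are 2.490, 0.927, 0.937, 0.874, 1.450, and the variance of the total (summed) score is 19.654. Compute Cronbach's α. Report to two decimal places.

Σσ²ᵢ = 2.490 + 0.927 + 0.937 + 0.874 + 1.450 = 6.678
α = (k/(k−1))·(1 − Σσ²ᵢ/σ²_T) = (5/4)·(1 − 6.678/19.654) = 0.83

Cronbach's α = 0.83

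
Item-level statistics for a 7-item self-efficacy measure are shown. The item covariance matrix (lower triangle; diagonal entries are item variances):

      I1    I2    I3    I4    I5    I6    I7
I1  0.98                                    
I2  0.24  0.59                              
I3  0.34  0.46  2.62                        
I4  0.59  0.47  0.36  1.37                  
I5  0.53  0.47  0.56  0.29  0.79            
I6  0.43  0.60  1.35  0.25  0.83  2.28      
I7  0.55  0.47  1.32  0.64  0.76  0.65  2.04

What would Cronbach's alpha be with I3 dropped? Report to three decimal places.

Remaining items: I1, I2, I4, I5, I6, I7 (k = 6).
sum of item variances = 0.98 + 0.59 + 1.37 + 0.79 + 2.28 + 2.04 = 8.05
Var(T) = 8.05 + 2 × 7.77 = 23.59
α (item deleted) = (6/5)·(1 − 8.05/23.59) = 0.791

α = 0.791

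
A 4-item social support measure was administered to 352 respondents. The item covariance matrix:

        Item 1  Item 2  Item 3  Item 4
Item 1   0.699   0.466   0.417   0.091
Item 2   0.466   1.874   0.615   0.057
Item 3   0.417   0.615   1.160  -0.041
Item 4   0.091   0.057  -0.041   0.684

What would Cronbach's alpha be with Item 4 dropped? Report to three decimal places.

Cronbach's alpha = 0.668

Remaining items: Item 1, Item 2, Item 3 (k = 3).
ΣVar(i) = 0.699 + 1.874 + 1.160 = 3.733
total variance = 3.733 + 2 × 1.498 = 6.729
α (item deleted) = (3/2)·(1 − 3.733/6.729) = 0.668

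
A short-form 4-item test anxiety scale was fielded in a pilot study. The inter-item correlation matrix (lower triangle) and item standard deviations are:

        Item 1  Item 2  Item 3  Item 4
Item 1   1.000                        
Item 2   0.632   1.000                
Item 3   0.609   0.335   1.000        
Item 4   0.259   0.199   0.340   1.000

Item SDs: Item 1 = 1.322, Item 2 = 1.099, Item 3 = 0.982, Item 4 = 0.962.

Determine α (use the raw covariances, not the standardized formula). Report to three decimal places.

Σσ²ᵢ = 1.322² + 1.099² + 0.982² + 0.962² = 4.8453
Covariances σ_ij = r_ij · s_i · s_j:
  σ(Item 1,Item 2) = 0.632 × 1.322 × 1.099 = 0.9182
  σ(Item 1,Item 3) = 0.609 × 1.322 × 0.982 = 0.7906
  σ(Item 1,Item 4) = 0.259 × 1.322 × 0.962 = 0.3294
  σ(Item 2,Item 3) = 0.335 × 1.099 × 0.982 = 0.3615
  σ(Item 2,Item 4) = 0.199 × 1.099 × 0.962 = 0.2104
  σ(Item 3,Item 4) = 0.340 × 0.982 × 0.962 = 0.3212
σ²_T = Σσ²ᵢ + 2·Σσ_ij = 4.8453 + 2 × 2.9313 = 10.7079
α = (4/3)·(1 − 4.8453/10.7079) = 0.730

α = 0.730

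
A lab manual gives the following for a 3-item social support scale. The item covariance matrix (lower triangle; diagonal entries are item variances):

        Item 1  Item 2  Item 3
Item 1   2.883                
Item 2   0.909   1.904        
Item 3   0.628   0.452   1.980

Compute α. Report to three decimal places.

Σσ²ᵢ = 2.883 + 1.904 + 1.980 = 6.767
Sum of off-diagonal covariances = 1.989
Var(T) = 6.767 + 2 × 1.989 = 10.745
α = (k/(k−1))·(1 − Σσ²ᵢ/Var(T)) = (3/2)·(1 − 6.767/10.745) = 0.555

α = 0.555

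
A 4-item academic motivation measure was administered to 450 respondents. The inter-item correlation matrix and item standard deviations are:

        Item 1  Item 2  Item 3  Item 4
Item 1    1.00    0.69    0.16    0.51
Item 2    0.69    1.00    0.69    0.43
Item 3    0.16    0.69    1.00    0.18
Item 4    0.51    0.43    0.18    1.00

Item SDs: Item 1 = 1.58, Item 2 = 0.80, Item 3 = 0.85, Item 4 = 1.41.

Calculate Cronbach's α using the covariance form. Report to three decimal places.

α = 0.716

Σσ²ᵢ = 1.58² + 0.80² + 0.85² + 1.41² = 5.8470
Covariances σ_ij = r_ij · s_i · s_j:
  σ(Item 1,Item 2) = 0.69 × 1.58 × 0.80 = 0.8722
  σ(Item 1,Item 3) = 0.16 × 1.58 × 0.85 = 0.2149
  σ(Item 1,Item 4) = 0.51 × 1.58 × 1.41 = 1.1362
  σ(Item 2,Item 3) = 0.69 × 0.80 × 0.85 = 0.4692
  σ(Item 2,Item 4) = 0.43 × 0.80 × 1.41 = 0.4850
  σ(Item 3,Item 4) = 0.18 × 0.85 × 1.41 = 0.2157
σ²_T = Σσ²ᵢ + 2·Σσ_ij = 5.8470 + 2 × 3.3932 = 12.6334
α = (4/3)·(1 − 5.8470/12.6334) = 0.716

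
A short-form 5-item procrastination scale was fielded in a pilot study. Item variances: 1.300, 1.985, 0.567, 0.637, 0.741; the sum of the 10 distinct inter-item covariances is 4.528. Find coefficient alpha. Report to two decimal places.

ΣVar(i) = 1.300 + 1.985 + 0.567 + 0.637 + 0.741 = 5.230
Sum of distinct covariances = 4.528
Var(T) = ΣVar(i) + 2·Σcov = 5.230 + 2 × 4.528 = 14.286
α = (5/4)·(1 − 5.230/14.286) = 0.79

α = 0.79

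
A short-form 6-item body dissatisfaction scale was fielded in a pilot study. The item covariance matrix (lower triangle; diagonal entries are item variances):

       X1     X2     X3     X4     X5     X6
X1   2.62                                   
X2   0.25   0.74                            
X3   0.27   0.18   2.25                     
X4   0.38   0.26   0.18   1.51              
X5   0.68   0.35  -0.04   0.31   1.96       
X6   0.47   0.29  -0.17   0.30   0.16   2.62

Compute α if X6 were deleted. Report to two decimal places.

Remaining items: X1, X2, X3, X4, X5 (k = 5).
Σσᵢ² = 2.62 + 0.74 + 2.25 + 1.51 + 1.96 = 9.08
total variance = 9.08 + 2 × 2.82 = 14.72
α (item deleted) = (5/4)·(1 − 9.08/14.72) = 0.48

α = 0.48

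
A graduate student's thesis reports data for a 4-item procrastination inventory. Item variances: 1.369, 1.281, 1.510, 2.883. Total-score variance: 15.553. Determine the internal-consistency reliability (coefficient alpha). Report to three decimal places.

coefficient alpha = 0.730

Σσ²ᵢ = 1.369 + 1.281 + 1.510 + 2.883 = 7.043
α = (k/(k−1))·(1 − Σσ²ᵢ/σ²_T) = (4/3)·(1 − 7.043/15.553) = 0.730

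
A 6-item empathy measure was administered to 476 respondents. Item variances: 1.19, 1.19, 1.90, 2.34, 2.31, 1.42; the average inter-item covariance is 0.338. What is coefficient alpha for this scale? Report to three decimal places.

sum of item variances = 1.19 + 1.19 + 1.90 + 2.34 + 2.31 + 1.42 = 10.35
Sum of the 15 distinct covariances = 15 × 0.338 = 5.070
σ²_T = sum of item variances + 2·Σcov = 10.35 + 2 × 5.070 = 20.490
α = (6/5)·(1 − 10.35/20.490) = 0.594

coefficient alpha = 0.594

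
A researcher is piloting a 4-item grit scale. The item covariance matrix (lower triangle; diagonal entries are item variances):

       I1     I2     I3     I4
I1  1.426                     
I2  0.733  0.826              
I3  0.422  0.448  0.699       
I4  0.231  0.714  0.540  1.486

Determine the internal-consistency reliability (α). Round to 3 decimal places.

α = 0.776

Σσ²ᵢ = 1.426 + 0.826 + 0.699 + 1.486 = 4.437
Sum of off-diagonal covariances = 3.088
total variance = 4.437 + 2 × 3.088 = 10.613
α = (k/(k−1))·(1 − Σσ²ᵢ/total variance) = (4/3)·(1 − 4.437/10.613) = 0.776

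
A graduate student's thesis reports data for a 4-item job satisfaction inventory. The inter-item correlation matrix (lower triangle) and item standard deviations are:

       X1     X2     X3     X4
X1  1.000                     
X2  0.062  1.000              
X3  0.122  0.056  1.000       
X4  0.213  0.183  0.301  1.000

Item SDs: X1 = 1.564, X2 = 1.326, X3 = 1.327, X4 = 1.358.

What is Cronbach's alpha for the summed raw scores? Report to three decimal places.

Cronbach's alpha = 0.421

Σσ²ᵢ = 1.564² + 1.326² + 1.327² + 1.358² = 7.8095
Covariances σ_ij = r_ij · s_i · s_j:
  σ(X1,X2) = 0.062 × 1.564 × 1.326 = 0.1286
  σ(X1,X3) = 0.122 × 1.564 × 1.327 = 0.2532
  σ(X1,X4) = 0.213 × 1.564 × 1.358 = 0.4524
  σ(X2,X3) = 0.056 × 1.326 × 1.327 = 0.0985
  σ(X2,X4) = 0.183 × 1.326 × 1.358 = 0.3295
  σ(X3,X4) = 0.301 × 1.327 × 1.358 = 0.5424
σ²_T = Σσ²ᵢ + 2·Σσ_ij = 7.8095 + 2 × 1.8046 = 11.4187
α = (4/3)·(1 − 7.8095/11.4187) = 0.421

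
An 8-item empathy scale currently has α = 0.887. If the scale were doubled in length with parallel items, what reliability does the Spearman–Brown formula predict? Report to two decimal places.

predicted reliability = 0.94

Length factor m = 2
α' = m·α / (1 + (m−1)·α)
   = 2 × 0.887 / (1 + (2 − 1) × 0.887)
   = 1.7740 / 1.8870 = 0.94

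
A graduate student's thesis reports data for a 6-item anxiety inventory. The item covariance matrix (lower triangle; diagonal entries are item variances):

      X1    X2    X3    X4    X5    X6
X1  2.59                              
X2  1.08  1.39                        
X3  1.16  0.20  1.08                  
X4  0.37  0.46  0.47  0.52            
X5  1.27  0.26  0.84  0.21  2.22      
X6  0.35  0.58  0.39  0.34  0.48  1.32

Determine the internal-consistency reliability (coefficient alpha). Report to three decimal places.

coefficient alpha = 0.780

sum of item variances = 2.59 + 1.39 + 1.08 + 0.52 + 2.22 + 1.32 = 9.12
Sum of off-diagonal covariances = 8.46
Var(T) = 9.12 + 2 × 8.46 = 26.04
α = (k/(k−1))·(1 − sum of item variances/Var(T)) = (6/5)·(1 − 9.12/26.04) = 0.780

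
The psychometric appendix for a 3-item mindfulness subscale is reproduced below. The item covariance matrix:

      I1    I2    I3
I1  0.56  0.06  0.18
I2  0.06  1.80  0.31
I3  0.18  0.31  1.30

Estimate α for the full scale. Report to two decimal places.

ΣVar(i) = 0.56 + 1.80 + 1.30 = 3.66
Σ_{i<j} σ_ij = 0.55
total variance = 3.66 + 2 × 0.55 = 4.76
α = (k/(k−1))·(1 − ΣVar(i)/total variance) = (3/2)·(1 − 3.66/4.76) = 0.35

α = 0.35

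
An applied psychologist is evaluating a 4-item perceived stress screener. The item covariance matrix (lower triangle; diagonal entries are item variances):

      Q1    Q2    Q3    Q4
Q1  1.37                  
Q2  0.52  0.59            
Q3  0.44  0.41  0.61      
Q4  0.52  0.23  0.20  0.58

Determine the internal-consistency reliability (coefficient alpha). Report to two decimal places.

coefficient alpha = 0.79

sum of item variances = 1.37 + 0.59 + 0.61 + 0.58 = 3.15
Sum of the distinct covariances = 2.32
σ²_T = 3.15 + 2 × 2.32 = 7.79
α = (k/(k−1))·(1 − sum of item variances/σ²_T) = (4/3)·(1 − 3.15/7.79) = 0.79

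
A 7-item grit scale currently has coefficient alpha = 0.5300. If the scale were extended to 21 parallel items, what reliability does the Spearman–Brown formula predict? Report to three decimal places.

Length factor m = 21/7 = 3.0000
α' = m·α / (1 + (m−1)·α)
   = 21/7 × 0.5300 / (1 + (21/7 − 1) × 0.5300)
   = 1.5900 / 2.0600 = 0.772

predicted reliability = 0.772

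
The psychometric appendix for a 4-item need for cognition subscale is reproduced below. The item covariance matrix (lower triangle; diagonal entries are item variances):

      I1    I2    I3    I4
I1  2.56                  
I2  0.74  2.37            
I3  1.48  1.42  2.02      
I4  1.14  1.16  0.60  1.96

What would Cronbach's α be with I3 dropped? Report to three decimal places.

Remaining items: I1, I2, I4 (k = 3).
Σσ²ᵢ = 2.56 + 2.37 + 1.96 = 6.89
Var(T) = 6.89 + 2 × 3.04 = 12.97
α (item deleted) = (3/2)·(1 − 6.89/12.97) = 0.703

Cronbach's α = 0.703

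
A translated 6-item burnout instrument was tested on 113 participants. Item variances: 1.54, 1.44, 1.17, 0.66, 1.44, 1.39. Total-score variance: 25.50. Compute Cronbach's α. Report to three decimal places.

Σσᵢ² = 1.54 + 1.44 + 1.17 + 0.66 + 1.44 + 1.39 = 7.64
α = (k/(k−1))·(1 − Σσᵢ²/Var(T)) = (6/5)·(1 − 7.64/25.50) = 0.840

α = 0.840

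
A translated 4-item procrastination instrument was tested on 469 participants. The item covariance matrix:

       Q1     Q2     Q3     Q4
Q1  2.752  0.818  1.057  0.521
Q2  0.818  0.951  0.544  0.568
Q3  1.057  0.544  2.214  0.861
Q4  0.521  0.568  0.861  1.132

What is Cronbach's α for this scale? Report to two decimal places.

Cronbach's α = 0.74

Σσ²ᵢ = 2.752 + 0.951 + 2.214 + 1.132 = 7.049
Sum of off-diagonal covariances = 4.369
total variance = 7.049 + 2 × 4.369 = 15.787
α = (k/(k−1))·(1 − Σσ²ᵢ/total variance) = (4/3)·(1 − 7.049/15.787) = 0.74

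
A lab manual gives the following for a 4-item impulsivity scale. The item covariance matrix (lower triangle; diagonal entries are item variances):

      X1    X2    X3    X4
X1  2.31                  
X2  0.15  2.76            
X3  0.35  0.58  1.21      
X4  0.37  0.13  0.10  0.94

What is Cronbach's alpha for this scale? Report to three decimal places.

α = 0.423

ΣVar(i) = 2.31 + 2.76 + 1.21 + 0.94 = 7.22
Sum of the distinct covariances = 1.68
σ²_T = 7.22 + 2 × 1.68 = 10.58
α = (k/(k−1))·(1 − ΣVar(i)/σ²_T) = (4/3)·(1 − 7.22/10.58) = 0.423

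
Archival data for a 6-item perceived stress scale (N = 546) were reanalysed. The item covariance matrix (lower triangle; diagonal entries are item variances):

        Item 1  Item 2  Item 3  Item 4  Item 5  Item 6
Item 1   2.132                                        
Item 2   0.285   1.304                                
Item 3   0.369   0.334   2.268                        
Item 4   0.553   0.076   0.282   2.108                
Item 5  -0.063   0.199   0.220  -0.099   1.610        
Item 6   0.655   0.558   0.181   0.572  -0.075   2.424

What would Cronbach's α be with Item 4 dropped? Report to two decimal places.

Cronbach's α = 0.44

Remaining items: Item 1, Item 2, Item 3, Item 5, Item 6 (k = 5).
ΣVar(i) = 2.132 + 1.304 + 2.268 + 1.610 + 2.424 = 9.738
σ²_total = 9.738 + 2 × 2.663 = 15.064
α (item deleted) = (5/4)·(1 − 9.738/15.064) = 0.44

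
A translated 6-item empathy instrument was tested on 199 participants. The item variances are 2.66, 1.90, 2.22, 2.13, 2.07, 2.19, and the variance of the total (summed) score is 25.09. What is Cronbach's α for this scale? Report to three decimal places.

α = 0.570

Σσᵢ² = 2.66 + 1.90 + 2.22 + 2.13 + 2.07 + 2.19 = 13.17
α = (k/(k−1))·(1 − Σσᵢ²/σ²_total) = (6/5)·(1 − 13.17/25.09) = 0.570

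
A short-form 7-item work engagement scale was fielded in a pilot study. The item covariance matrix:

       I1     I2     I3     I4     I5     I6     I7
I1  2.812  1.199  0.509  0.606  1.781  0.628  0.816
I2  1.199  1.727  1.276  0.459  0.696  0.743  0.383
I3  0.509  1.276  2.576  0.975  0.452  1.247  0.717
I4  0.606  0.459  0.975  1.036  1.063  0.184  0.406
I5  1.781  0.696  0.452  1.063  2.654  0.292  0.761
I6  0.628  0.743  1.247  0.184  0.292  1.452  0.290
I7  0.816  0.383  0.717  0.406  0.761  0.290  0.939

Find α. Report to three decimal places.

α = 0.818

Σσᵢ² = 2.812 + 1.727 + 2.576 + 1.036 + 2.654 + 1.452 + 0.939 = 13.196
Σ_{i<j} σ_ij = 15.483
σ²_total = 13.196 + 2 × 15.483 = 44.162
α = (k/(k−1))·(1 − Σσᵢ²/σ²_total) = (7/6)·(1 − 13.196/44.162) = 0.818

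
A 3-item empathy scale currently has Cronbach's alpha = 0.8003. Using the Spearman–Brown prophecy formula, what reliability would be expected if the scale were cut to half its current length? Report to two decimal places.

Length factor m = 1/2
α' = m·α / (1 − (1−m)·α)
   = 1/2 × 0.8003 / (1 − (1 − 1/2) × 0.8003)
   = 0.4002 / 0.5998 = 0.67

predicted reliability = 0.67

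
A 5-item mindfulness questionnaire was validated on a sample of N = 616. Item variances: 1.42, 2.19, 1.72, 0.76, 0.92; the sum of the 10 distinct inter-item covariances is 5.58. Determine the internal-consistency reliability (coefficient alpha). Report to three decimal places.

coefficient alpha = 0.768

Σσᵢ² = 1.42 + 2.19 + 1.72 + 0.76 + 0.92 = 7.01
Sum of distinct covariances = 5.58
σ²_T = Σσᵢ² + 2·Σcov = 7.01 + 2 × 5.58 = 18.17
α = (5/4)·(1 − 7.01/18.17) = 0.768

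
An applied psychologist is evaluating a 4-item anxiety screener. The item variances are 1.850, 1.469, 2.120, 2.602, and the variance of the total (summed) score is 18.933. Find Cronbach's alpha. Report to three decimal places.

ΣVar(i) = 1.850 + 1.469 + 2.120 + 2.602 = 8.041
α = (k/(k−1))·(1 − ΣVar(i)/σ²_T) = (4/3)·(1 − 8.041/18.933) = 0.767

α = 0.767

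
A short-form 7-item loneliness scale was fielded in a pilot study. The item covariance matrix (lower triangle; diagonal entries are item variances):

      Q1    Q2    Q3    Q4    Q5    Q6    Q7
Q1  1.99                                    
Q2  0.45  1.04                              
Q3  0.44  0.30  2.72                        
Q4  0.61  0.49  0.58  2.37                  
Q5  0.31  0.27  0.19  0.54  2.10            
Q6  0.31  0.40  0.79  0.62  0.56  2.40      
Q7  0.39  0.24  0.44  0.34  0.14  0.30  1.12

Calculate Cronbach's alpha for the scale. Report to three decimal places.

Σσ²ᵢ = 1.99 + 1.04 + 2.72 + 2.37 + 2.10 + 2.40 + 1.12 = 13.74
Σ_{i<j} σ_ij = 8.71
Var(T) = 13.74 + 2 × 8.71 = 31.16
α = (k/(k−1))·(1 − Σσ²ᵢ/Var(T)) = (7/6)·(1 − 13.74/31.16) = 0.652

Cronbach's alpha = 0.652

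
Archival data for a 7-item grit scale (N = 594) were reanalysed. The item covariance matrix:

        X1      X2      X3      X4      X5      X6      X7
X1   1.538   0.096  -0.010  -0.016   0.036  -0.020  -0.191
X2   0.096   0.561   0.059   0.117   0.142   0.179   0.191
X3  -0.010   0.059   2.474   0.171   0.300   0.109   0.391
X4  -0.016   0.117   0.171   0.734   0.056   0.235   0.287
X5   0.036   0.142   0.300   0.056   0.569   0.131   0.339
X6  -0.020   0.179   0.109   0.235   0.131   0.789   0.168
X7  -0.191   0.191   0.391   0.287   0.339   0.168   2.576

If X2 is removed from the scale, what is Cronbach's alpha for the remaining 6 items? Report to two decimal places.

Remaining items: X1, X3, X4, X5, X6, X7 (k = 6).
Σσᵢ² = 1.538 + 2.474 + 0.734 + 0.569 + 0.789 + 2.576 = 8.680
total variance = 8.680 + 2 × 1.986 = 12.652
α (item deleted) = (6/5)·(1 − 8.680/12.652) = 0.38

Cronbach's alpha = 0.38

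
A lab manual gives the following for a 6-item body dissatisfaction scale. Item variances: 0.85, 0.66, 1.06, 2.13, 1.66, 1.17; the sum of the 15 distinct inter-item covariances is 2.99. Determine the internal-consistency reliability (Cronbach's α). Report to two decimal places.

Σσ²ᵢ = 0.85 + 0.66 + 1.06 + 2.13 + 1.66 + 1.17 = 7.53
Sum of distinct covariances = 2.99
Var(T) = Σσ²ᵢ + 2·Σcov = 7.53 + 2 × 2.99 = 13.51
α = (6/5)·(1 − 7.53/13.51) = 0.53

α = 0.53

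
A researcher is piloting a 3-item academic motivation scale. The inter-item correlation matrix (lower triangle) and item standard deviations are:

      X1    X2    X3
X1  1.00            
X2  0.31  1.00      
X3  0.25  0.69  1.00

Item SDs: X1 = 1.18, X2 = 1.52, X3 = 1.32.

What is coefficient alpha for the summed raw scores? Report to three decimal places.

α = 0.692

Σσ²ᵢ = 1.18² + 1.52² + 1.32² = 5.4452
Covariances σ_ij = r_ij · s_i · s_j:
  σ(X1,X2) = 0.31 × 1.18 × 1.52 = 0.5560
  σ(X1,X3) = 0.25 × 1.18 × 1.32 = 0.3894
  σ(X2,X3) = 0.69 × 1.52 × 1.32 = 1.3844
σ²_T = Σσ²ᵢ + 2·Σσ_ij = 5.4452 + 2 × 2.3298 = 10.1048
α = (3/2)·(1 − 5.4452/10.1048) = 0.692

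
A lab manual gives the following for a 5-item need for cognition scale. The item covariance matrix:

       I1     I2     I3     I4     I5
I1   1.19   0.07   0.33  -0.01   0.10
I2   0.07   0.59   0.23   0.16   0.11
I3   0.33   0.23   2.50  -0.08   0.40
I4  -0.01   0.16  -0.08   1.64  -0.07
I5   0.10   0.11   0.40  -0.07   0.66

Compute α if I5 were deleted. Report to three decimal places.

Remaining items: I1, I2, I3, I4 (k = 4).
Σσᵢ² = 1.19 + 0.59 + 2.50 + 1.64 = 5.92
σ²_T = 5.92 + 2 × 0.70 = 7.32
α (item deleted) = (4/3)·(1 − 5.92/7.32) = 0.255

α = 0.255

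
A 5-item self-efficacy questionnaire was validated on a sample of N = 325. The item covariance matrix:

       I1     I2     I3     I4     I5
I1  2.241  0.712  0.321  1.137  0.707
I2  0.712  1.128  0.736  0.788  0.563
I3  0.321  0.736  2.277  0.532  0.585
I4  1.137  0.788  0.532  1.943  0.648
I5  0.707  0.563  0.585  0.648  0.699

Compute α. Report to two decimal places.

α = 0.77

Σσᵢ² = 2.241 + 1.128 + 2.277 + 1.943 + 0.699 = 8.288
Σ_{i<j} σ_ij = 6.729
σ²_T = 8.288 + 2 × 6.729 = 21.746
α = (k/(k−1))·(1 − Σσᵢ²/σ²_T) = (5/4)·(1 − 8.288/21.746) = 0.77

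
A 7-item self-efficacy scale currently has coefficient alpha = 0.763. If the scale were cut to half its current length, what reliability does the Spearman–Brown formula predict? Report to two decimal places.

Length factor m = 1/2
α' = m·α / (1 − (1−m)·α)
   = 1/2 × 0.763 / (1 − (1 − 1/2) × 0.763)
   = 0.3815 / 0.6185 = 0.62

predicted reliability = 0.62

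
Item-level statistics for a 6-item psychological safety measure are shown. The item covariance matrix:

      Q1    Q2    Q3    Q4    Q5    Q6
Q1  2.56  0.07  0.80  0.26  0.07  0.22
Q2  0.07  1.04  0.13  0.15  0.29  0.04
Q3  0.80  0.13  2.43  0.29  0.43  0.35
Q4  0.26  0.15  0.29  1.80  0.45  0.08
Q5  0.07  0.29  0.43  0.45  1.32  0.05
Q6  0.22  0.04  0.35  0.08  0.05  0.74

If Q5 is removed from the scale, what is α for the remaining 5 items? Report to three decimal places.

α = 0.448

Remaining items: Q1, Q2, Q3, Q4, Q6 (k = 5).
sum of item variances = 2.56 + 1.04 + 2.43 + 1.80 + 0.74 = 8.57
σ²_total = 8.57 + 2 × 2.39 = 13.35
α (item deleted) = (5/4)·(1 − 8.57/13.35) = 0.448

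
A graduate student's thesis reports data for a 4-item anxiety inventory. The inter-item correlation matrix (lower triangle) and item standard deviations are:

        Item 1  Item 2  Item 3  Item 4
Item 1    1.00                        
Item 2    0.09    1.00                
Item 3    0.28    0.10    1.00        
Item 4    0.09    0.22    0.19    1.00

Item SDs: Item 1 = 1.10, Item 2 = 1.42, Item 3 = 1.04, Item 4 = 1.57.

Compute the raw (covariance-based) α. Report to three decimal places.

α = 0.421

Σσ²ᵢ = 1.10² + 1.42² + 1.04² + 1.57² = 6.7729
Covariances σ_ij = r_ij · s_i · s_j:
  σ(Item 1,Item 2) = 0.09 × 1.10 × 1.42 = 0.1406
  σ(Item 1,Item 3) = 0.28 × 1.10 × 1.04 = 0.3203
  σ(Item 1,Item 4) = 0.09 × 1.10 × 1.57 = 0.1554
  σ(Item 2,Item 3) = 0.10 × 1.42 × 1.04 = 0.1477
  σ(Item 2,Item 4) = 0.22 × 1.42 × 1.57 = 0.4905
  σ(Item 3,Item 4) = 0.19 × 1.04 × 1.57 = 0.3102
σ²_T = Σσ²ᵢ + 2·Σσ_ij = 6.7729 + 2 × 1.5647 = 9.9023
α = (4/3)·(1 − 6.7729/9.9023) = 0.421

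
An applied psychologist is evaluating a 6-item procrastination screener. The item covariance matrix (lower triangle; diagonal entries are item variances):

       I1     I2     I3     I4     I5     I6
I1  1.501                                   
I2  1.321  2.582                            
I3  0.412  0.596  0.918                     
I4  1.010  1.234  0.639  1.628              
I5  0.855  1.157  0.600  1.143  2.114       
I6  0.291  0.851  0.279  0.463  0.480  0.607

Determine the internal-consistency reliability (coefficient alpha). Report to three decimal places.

α = 0.850

Σσ²ᵢ = 1.501 + 2.582 + 0.918 + 1.628 + 2.114 + 0.607 = 9.350
Sum of the distinct covariances = 11.331
total variance = 9.350 + 2 × 11.331 = 32.012
α = (k/(k−1))·(1 − Σσ²ᵢ/total variance) = (6/5)·(1 − 9.350/32.012) = 0.850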